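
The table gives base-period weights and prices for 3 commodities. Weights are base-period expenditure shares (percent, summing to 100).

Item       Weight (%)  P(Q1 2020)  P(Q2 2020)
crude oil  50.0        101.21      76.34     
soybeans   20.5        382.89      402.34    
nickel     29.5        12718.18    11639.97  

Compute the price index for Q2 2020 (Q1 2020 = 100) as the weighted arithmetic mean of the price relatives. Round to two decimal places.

86.25

crude oil: 50.0 × (76.34/101.21) = 50.0 × 0.754273 = 37.7137
soybeans: 20.5 × (402.34/382.89) = 20.5 × 1.050798 = 21.5414
nickel: 29.5 × (11639.97/12718.18) = 29.5 × 0.915223 = 26.9991
Index = Σ wᵢ·(p₁ᵢ/p₀ᵢ) = 37.7137 + 21.5414 + 26.9991 = 86.2541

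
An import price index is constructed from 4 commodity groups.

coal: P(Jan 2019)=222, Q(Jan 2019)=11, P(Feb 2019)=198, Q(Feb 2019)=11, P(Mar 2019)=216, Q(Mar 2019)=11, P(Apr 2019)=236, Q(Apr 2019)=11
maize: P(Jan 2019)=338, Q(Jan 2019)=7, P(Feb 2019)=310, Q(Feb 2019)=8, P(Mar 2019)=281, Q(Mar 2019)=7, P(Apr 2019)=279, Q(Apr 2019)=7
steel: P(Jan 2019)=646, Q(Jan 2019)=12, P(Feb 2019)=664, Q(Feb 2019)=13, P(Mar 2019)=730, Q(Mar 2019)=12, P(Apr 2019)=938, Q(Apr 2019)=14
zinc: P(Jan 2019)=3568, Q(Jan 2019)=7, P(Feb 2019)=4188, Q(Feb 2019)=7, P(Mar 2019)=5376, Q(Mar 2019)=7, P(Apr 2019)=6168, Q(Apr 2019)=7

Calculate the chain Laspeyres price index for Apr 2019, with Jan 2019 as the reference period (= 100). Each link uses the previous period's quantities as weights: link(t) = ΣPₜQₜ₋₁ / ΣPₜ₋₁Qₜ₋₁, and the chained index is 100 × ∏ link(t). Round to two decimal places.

156.60

Link Jan 2019→Feb 2019:
ΣP(Feb 2019)Q(Jan 2019) = 198×11 + 310×7 + 664×12 + 4188×7 = 2178 + 2170 + 7968 + 29316 = 41632
ΣP(Jan 2019)Q(Jan 2019) = 222×11 + 338×7 + 646×12 + 3568×7 = 2442 + 2366 + 7752 + 24976 = 37536
link = 41632/37536 = 1.109122
Link Feb 2019→Mar 2019:
ΣP(Mar 2019)Q(Feb 2019) = 216×11 + 281×8 + 730×13 + 5376×7 = 2376 + 2248 + 9490 + 37632 = 51746
ΣP(Feb 2019)Q(Feb 2019) = 198×11 + 310×8 + 664×13 + 4188×7 = 2178 + 2480 + 8632 + 29316 = 42606
link = 51746/42606 = 1.214524
Link Mar 2019→Apr 2019:
ΣP(Apr 2019)Q(Mar 2019) = 236×11 + 279×7 + 938×12 + 6168×7 = 2596 + 1953 + 11256 + 43176 = 58981
ΣP(Mar 2019)Q(Mar 2019) = 216×11 + 281×7 + 730×12 + 5376×7 = 2376 + 1967 + 8760 + 37632 = 50735
link = 58981/50735 = 1.162531
Chained index = 100 × 1.109122 × 1.214524 × 1.162531 = 156.5993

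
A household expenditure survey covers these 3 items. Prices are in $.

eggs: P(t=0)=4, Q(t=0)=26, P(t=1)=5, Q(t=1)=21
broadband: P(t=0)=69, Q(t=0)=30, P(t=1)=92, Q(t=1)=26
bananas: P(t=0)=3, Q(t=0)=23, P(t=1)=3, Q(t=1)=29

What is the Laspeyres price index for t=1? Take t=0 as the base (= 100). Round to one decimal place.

131.9

Laspeyres price index uses base-period quantities as weights.
ΣP(t=1)·Q(t=0) = 5×26 + 92×30 + 3×23 = 130 + 2760 + 69 = 2959
ΣP(t=0)·Q(t=0) = 4×26 + 69×30 + 3×23 = 104 + 2070 + 69 = 2243
Index = 2959 / 2243 × 100 = 131.9215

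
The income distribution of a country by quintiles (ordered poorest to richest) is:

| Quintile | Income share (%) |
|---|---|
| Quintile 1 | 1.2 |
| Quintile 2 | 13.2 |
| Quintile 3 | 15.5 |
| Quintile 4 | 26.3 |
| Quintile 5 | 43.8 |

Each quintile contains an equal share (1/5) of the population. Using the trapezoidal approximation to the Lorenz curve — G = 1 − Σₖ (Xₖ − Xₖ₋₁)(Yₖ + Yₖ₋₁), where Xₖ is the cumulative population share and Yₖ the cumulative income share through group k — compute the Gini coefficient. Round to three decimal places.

Cumulative income shares Yₖ: 0.0120, 0.1440, 0.2990, 0.5620, 1.0000
Σ (Xₖ−Xₖ₋₁)(Yₖ+Yₖ₋₁) = (1/5)(0.0120+0.0000) + (1/5)(0.1440+0.0120) + (1/5)(0.2990+0.1440) + (1/5)(0.5620+0.2990) + (1/5)(1.0000+0.5620)
  = 0.0024 + 0.0312 + 0.0886 + 0.1722 + 0.3124 = 0.6068
G = 1 − 0.6068 = 0.3932

0.393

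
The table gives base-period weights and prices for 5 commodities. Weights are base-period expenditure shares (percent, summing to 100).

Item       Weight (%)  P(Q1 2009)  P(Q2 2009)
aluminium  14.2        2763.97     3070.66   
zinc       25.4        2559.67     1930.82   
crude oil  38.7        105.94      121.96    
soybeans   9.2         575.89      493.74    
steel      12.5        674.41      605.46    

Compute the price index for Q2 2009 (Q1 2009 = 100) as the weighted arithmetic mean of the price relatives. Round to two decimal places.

aluminium: 14.2 × (3070.66/2763.97) = 14.2 × 1.110960 = 15.7756
zinc: 25.4 × (1930.82/2559.67) = 25.4 × 0.754324 = 19.1598
crude oil: 38.7 × (121.96/105.94) = 38.7 × 1.151218 = 44.5521
soybeans: 9.2 × (493.74/575.89) = 9.2 × 0.857351 = 7.8876
steel: 12.5 × (605.46/674.41) = 12.5 × 0.897762 = 11.2220
Index = Σ wᵢ·(p₁ᵢ/p₀ᵢ) = 15.7756 + 19.1598 + 44.5521 + 7.8876 + 11.2220 = 98.5972

98.60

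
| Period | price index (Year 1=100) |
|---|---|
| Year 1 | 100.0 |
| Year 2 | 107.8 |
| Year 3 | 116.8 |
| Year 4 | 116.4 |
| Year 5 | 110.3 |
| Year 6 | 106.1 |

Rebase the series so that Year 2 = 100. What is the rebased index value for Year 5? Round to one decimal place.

Rebased(Year 5) = 110.3 / 107.8 × 100 = 102.3191

102.3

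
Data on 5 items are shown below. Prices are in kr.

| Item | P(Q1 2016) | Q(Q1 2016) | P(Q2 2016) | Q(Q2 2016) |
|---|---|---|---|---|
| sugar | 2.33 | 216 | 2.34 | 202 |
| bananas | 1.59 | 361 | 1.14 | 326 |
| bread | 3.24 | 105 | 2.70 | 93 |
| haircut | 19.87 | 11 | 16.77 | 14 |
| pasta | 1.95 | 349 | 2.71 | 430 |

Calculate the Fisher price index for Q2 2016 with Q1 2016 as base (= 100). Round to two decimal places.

102.13

Laspeyres component (base-period weights):
ΣP(Q2 2016)Q(Q1 2016) = 2.34×216 + 1.14×361 + 2.70×105 + 16.77×11 + 2.71×349 = 505.44 + 411.54 + 283.5 + 184.47 + 945.79 = 2330.74
ΣP(Q1 2016)Q(Q1 2016) = 2.33×216 + 1.59×361 + 3.24×105 + 19.87×11 + 1.95×349 = 503.28 + 573.99 + 340.2 + 218.57 + 680.55 = 2316.59
L = 2330.74 / 2316.59 × 100 = 100.6108
Paasche component (current-period weights):
ΣP(Q2 2016)Q(Q2 2016) = 2.34×202 + 1.14×326 + 2.70×93 + 16.77×14 + 2.71×430 = 472.68 + 371.64 + 251.1 + 234.78 + 1165.3 = 2495.5
ΣP(Q1 2016)Q(Q2 2016) = 2.33×202 + 1.59×326 + 3.24×93 + 19.87×14 + 1.95×430 = 470.66 + 518.34 + 301.32 + 278.18 + 838.5 = 2407
P = 2495.5 / 2407 × 100 = 103.6768
Fisher = √(L × P) = √(100.6108 × 103.6768) = 102.1323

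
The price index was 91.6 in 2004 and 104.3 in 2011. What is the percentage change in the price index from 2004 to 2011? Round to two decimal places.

13.86%

Change = (104.3 − 91.6) / 91.6 × 100
       = 12.7 / 91.6 × 100 = 13.8646%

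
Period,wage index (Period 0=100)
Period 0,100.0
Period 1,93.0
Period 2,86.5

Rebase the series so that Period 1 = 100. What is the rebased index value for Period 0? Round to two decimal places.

107.53

Rebased(Period 0) = 100.0 / 93.0 × 100 = 107.5269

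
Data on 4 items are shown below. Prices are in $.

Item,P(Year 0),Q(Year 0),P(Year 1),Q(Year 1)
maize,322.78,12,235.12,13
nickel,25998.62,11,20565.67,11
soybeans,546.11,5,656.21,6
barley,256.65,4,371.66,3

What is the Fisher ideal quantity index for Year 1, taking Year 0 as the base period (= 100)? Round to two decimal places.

100.22

Laspeyres component (base-period weights):
ΣP(Year 0)Q(Year 1) = 322.78×13 + 25998.62×11 + 546.11×6 + 256.65×3 = 4196.14 + 285984.82 + 3276.66 + 769.95 = 294227.57
ΣP(Year 0)Q(Year 0) = 322.78×12 + 25998.62×11 + 546.11×5 + 256.65×4 = 3873.36 + 285984.82 + 2730.55 + 1026.6 = 293615.33
L = 294227.57 / 293615.33 × 100 = 100.2085
Paasche component (current-period weights):
ΣP(Year 1)Q(Year 1) = 235.12×13 + 20565.67×11 + 656.21×6 + 371.66×3 = 3056.56 + 226222.37 + 3937.26 + 1114.98 = 234331.17
ΣP(Year 1)Q(Year 0) = 235.12×12 + 20565.67×11 + 656.21×5 + 371.66×4 = 2821.44 + 226222.37 + 3281.05 + 1486.64 = 233811.5
P = 234331.17 / 233811.5 × 100 = 100.2223
Fisher = √(L × P) = √(100.2085 × 100.2223) = 100.2154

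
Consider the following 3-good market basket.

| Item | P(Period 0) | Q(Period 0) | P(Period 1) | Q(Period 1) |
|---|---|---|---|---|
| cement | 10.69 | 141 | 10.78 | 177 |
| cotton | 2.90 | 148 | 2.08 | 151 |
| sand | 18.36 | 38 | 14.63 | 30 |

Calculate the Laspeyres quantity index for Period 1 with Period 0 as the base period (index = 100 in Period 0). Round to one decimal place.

109.4

Laspeyres quantity index uses base-period prices as weights.
ΣP(Period 0)·Q(Period 1) = 10.69×177 + 2.90×151 + 18.36×30 = 1892.13 + 437.9 + 550.8 = 2880.83
ΣP(Period 0)·Q(Period 0) = 10.69×141 + 2.90×148 + 18.36×38 = 1507.29 + 429.2 + 697.68 = 2634.17
Index = 2880.83 / 2634.17 × 100 = 109.3639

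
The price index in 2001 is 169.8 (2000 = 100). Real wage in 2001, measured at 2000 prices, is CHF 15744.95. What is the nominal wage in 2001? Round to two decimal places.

Nominal = Real × (Index/100) = 15744.95 × (169.8/100)
        = 15744.95 × 1.698 = 26734.9251

26734.93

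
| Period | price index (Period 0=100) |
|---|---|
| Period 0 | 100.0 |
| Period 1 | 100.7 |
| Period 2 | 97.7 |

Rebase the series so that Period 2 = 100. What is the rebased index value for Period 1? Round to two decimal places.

103.07

Rebased(Period 1) = 100.7 / 97.7 × 100 = 103.0706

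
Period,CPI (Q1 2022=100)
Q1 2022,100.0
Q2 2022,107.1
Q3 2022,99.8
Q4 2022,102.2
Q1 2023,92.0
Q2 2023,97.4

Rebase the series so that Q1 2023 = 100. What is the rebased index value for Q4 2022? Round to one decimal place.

111.1

Rebased(Q4 2022) = 102.2 / 92.0 × 100 = 111.0870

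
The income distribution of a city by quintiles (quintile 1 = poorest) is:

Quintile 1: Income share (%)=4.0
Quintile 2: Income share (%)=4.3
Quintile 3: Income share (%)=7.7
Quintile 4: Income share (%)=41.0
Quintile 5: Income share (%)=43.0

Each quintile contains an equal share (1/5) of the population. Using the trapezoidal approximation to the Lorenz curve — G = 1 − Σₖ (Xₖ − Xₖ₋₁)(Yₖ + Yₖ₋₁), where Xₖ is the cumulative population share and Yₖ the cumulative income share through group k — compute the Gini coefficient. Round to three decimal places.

0.459

Cumulative income shares Yₖ: 0.0400, 0.0830, 0.1600, 0.5700, 1.0000
Σ (Xₖ−Xₖ₋₁)(Yₖ+Yₖ₋₁) = (1/5)(0.0400+0.0000) + (1/5)(0.0830+0.0400) + (1/5)(0.1600+0.0830) + (1/5)(0.5700+0.1600) + (1/5)(1.0000+0.5700)
  = 0.0080 + 0.0246 + 0.0486 + 0.1460 + 0.3140 = 0.5412
G = 1 − 0.5412 = 0.4588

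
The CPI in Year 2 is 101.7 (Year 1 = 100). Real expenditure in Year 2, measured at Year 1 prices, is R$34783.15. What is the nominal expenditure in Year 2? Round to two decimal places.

35374.46

Nominal = Real × (Index/100) = 34783.15 × (101.7/100)
        = 34783.15 × 1.017 = 35374.4636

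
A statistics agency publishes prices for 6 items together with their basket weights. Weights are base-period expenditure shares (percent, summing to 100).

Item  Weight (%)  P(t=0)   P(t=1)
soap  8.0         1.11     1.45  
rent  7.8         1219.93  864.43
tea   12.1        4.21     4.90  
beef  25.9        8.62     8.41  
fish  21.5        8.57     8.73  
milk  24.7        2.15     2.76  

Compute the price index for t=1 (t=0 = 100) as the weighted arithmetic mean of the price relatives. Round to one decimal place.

108.9

soap: 8.0 × (1.45/1.11) = 8.0 × 1.306306 = 10.4505
rent: 7.8 × (864.43/1219.93) = 7.8 × 0.708590 = 5.5270
tea: 12.1 × (4.90/4.21) = 12.1 × 1.163895 = 14.0831
beef: 25.9 × (8.41/8.62) = 25.9 × 0.975638 = 25.2690
fish: 21.5 × (8.73/8.57) = 21.5 × 1.018670 = 21.9014
milk: 24.7 × (2.76/2.15) = 24.7 × 1.283721 = 31.7079
Index = Σ wᵢ·(p₁ᵢ/p₀ᵢ) = 10.4505 + 5.5270 + 14.0831 + 25.2690 + 21.9014 + 31.7079 = 108.9389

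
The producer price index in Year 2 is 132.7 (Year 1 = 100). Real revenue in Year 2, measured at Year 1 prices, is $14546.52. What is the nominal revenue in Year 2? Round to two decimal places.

19303.23

Nominal = Real × (Index/100) = 14546.52 × (132.7/100)
        = 14546.52 × 1.327 = 19303.2320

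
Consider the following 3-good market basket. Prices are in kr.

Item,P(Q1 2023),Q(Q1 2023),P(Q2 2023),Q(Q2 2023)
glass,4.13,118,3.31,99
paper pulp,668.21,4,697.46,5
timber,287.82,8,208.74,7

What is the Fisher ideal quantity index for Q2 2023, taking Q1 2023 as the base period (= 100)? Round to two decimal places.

107.14

Laspeyres component (base-period weights):
ΣP(Q1 2023)Q(Q2 2023) = 4.13×99 + 668.21×5 + 287.82×7 = 408.87 + 3341.05 + 2014.74 = 5764.66
ΣP(Q1 2023)Q(Q1 2023) = 4.13×118 + 668.21×4 + 287.82×8 = 487.34 + 2672.84 + 2302.56 = 5462.74
L = 5764.66 / 5462.74 × 100 = 105.5269
Paasche component (current-period weights):
ΣP(Q2 2023)Q(Q2 2023) = 3.31×99 + 697.46×5 + 208.74×7 = 327.69 + 3487.3 + 1461.18 = 5276.17
ΣP(Q2 2023)Q(Q1 2023) = 3.31×118 + 697.46×4 + 208.74×8 = 390.58 + 2789.84 + 1669.92 = 4850.34
P = 5276.17 / 4850.34 × 100 = 108.7794
Fisher = √(L × P) = √(105.5269 × 108.7794) = 107.1408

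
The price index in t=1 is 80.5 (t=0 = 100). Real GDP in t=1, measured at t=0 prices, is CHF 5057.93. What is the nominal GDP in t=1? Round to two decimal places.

4071.63

Nominal = Real × (Index/100) = 5057.93 × (80.5/100)
        = 5057.93 × 0.805 = 4071.6337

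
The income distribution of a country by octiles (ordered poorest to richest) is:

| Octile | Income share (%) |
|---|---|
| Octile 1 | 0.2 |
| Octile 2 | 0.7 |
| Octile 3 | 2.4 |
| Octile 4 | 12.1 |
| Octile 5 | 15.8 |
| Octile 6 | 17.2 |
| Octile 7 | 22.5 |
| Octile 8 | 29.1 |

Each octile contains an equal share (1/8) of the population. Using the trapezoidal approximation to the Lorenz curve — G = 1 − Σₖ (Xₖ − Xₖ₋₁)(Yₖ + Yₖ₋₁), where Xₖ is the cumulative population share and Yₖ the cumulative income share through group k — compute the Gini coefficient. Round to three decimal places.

0.449

Cumulative income shares Yₖ: 0.0020, 0.0090, 0.0330, 0.1540, 0.3120, 0.4840, 0.7090, 1.0000
Σ (Xₖ−Xₖ₋₁)(Yₖ+Yₖ₋₁) = (1/8)(0.0020+0.0000) + (1/8)(0.0090+0.0020) + (1/8)(0.0330+0.0090) + (1/8)(0.1540+0.0330) + (1/8)(0.3120+0.1540) + (1/8)(0.4840+0.3120) + (1/8)(0.7090+0.4840) + (1/8)(1.0000+0.7090)
  = 0.0003 + 0.0014 + 0.0053 + 0.0234 + 0.0582 + 0.0995 + 0.1491 + 0.2136 = 0.5508
G = 1 − 0.5508 = 0.4492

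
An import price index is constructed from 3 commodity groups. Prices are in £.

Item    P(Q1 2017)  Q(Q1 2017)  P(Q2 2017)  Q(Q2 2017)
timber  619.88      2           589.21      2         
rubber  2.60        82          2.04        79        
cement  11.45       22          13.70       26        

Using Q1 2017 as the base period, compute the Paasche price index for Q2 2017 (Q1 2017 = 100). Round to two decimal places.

Paasche price index uses current-period quantities as weights.
ΣP(Q2 2017)·Q(Q2 2017) = 589.21×2 + 2.04×79 + 13.70×26 = 1178.42 + 161.16 + 356.2 = 1695.78
ΣP(Q1 2017)·Q(Q2 2017) = 619.88×2 + 2.60×79 + 11.45×26 = 1239.76 + 205.4 + 297.7 = 1742.86
Index = 1695.78 / 1742.86 × 100 = 97.2987

97.30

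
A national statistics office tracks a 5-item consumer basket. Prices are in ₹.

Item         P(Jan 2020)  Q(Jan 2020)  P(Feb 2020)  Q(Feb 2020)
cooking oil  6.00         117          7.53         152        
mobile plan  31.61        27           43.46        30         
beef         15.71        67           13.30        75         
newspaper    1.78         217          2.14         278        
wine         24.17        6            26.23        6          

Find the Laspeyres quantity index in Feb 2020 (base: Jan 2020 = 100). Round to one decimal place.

Laspeyres quantity index uses base-period prices as weights.
ΣP(Jan 2020)·Q(Feb 2020) = 6.00×152 + 31.61×30 + 15.71×75 + 1.78×278 + 24.17×6 = 912 + 948.3 + 1178.25 + 494.84 + 145.02 = 3678.41
ΣP(Jan 2020)·Q(Jan 2020) = 6.00×117 + 31.61×27 + 15.71×67 + 1.78×217 + 24.17×6 = 702 + 853.47 + 1052.57 + 386.26 + 145.02 = 3139.32
Index = 3678.41 / 3139.32 × 100 = 117.1722

117.2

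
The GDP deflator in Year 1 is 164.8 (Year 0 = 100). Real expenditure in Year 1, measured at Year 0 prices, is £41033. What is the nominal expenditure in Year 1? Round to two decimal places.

67622.38

Nominal = Real × (Index/100) = 41033 × (164.8/100)
        = 41033 × 1.648 = 67622.3840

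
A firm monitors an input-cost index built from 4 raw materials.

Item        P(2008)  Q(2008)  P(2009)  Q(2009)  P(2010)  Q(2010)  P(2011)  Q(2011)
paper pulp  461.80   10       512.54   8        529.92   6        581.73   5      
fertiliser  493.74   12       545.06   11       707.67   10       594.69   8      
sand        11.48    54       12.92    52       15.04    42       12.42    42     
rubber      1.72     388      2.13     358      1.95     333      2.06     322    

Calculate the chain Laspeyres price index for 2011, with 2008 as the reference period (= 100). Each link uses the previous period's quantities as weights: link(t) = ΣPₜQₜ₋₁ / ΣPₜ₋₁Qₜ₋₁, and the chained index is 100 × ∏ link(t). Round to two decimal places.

Link 2008→2009:
ΣP(2009)Q(2008) = 512.54×10 + 545.06×12 + 12.92×54 + 2.13×388 = 5125.4 + 6540.72 + 697.68 + 826.44 = 13190.24
ΣP(2008)Q(2008) = 461.80×10 + 493.74×12 + 11.48×54 + 1.72×388 = 4618 + 5924.88 + 619.92 + 667.36 = 11830.16
link = 13190.24/11830.16 = 1.114967
Link 2009→2010:
ΣP(2010)Q(2009) = 529.92×8 + 707.67×11 + 15.04×52 + 1.95×358 = 4239.36 + 7784.37 + 782.08 + 698.1 = 13503.91
ΣP(2009)Q(2009) = 512.54×8 + 545.06×11 + 12.92×52 + 2.13×358 = 4100.32 + 5995.66 + 671.84 + 762.54 = 11530.36
link = 13503.91/11530.36 = 1.171161
Link 2010→2011:
ΣP(2011)Q(2010) = 581.73×6 + 594.69×10 + 12.42×42 + 2.06×333 = 3490.38 + 5946.9 + 521.64 + 685.98 = 10644.9
ΣP(2010)Q(2010) = 529.92×6 + 707.67×10 + 15.04×42 + 1.95×333 = 3179.52 + 7076.7 + 631.68 + 649.35 = 11537.25
link = 10644.9/11537.25 = 0.922655
Chained index = 100 × 1.114967 × 1.171161 × 0.922655 = 120.4809

120.48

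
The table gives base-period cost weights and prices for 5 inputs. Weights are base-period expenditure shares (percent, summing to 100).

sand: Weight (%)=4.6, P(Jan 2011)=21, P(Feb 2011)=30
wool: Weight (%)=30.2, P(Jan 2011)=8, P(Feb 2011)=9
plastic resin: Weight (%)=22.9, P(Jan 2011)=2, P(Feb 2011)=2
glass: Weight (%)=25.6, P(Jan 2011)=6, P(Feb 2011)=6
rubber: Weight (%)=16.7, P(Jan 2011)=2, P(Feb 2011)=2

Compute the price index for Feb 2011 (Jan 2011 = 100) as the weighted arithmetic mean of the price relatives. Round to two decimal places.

sand: 4.6 × (30/21) = 4.6 × 1.428571 = 6.5714
wool: 30.2 × (9/8) = 30.2 × 1.125000 = 33.9750
plastic resin: 22.9 × (2/2) = 22.9 × 1.000000 = 22.9000
glass: 25.6 × (6/6) = 25.6 × 1.000000 = 25.6000
rubber: 16.7 × (2/2) = 16.7 × 1.000000 = 16.7000
Index = Σ wᵢ·(p₁ᵢ/p₀ᵢ) = 6.5714 + 33.9750 + 22.9000 + 25.6000 + 16.7000 = 105.7464

105.75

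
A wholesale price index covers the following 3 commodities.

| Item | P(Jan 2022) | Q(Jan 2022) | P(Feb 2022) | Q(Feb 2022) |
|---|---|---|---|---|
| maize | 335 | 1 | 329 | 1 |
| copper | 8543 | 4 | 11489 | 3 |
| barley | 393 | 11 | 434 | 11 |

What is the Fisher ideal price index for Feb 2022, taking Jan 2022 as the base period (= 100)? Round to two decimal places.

Laspeyres component (base-period weights):
ΣP(Feb 2022)Q(Jan 2022) = 329×1 + 11489×4 + 434×11 = 329 + 45956 + 4774 = 51059
ΣP(Jan 2022)Q(Jan 2022) = 335×1 + 8543×4 + 393×11 = 335 + 34172 + 4323 = 38830
L = 51059 / 38830 × 100 = 131.4937
Paasche component (current-period weights):
ΣP(Feb 2022)Q(Feb 2022) = 329×1 + 11489×3 + 434×11 = 329 + 34467 + 4774 = 39570
ΣP(Jan 2022)Q(Feb 2022) = 335×1 + 8543×3 + 393×11 = 335 + 25629 + 4323 = 30287
P = 39570 / 30287 × 100 = 130.6501
Fisher = √(L × P) = √(131.4937 × 130.6501) = 131.0712

131.07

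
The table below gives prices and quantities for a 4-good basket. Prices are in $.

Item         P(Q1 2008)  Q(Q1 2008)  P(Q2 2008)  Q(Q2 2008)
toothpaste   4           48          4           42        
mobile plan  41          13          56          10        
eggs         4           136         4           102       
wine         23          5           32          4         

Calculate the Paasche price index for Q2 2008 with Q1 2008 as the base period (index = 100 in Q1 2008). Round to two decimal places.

Paasche price index uses current-period quantities as weights.
ΣP(Q2 2008)·Q(Q2 2008) = 4×42 + 56×10 + 4×102 + 32×4 = 168 + 560 + 408 + 128 = 1264
ΣP(Q1 2008)·Q(Q2 2008) = 4×42 + 41×10 + 4×102 + 23×4 = 168 + 410 + 408 + 92 = 1078
Index = 1264 / 1078 × 100 = 117.2542

117.25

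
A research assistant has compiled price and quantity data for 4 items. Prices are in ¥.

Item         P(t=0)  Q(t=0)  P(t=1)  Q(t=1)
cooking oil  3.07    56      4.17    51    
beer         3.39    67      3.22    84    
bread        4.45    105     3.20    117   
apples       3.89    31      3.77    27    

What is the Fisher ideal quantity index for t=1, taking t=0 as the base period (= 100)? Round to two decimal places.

107.23

Laspeyres component (base-period weights):
ΣP(t=0)Q(t=1) = 3.07×51 + 3.39×84 + 4.45×117 + 3.89×27 = 156.57 + 284.76 + 520.65 + 105.03 = 1067.01
ΣP(t=0)Q(t=0) = 3.07×56 + 3.39×67 + 4.45×105 + 3.89×31 = 171.92 + 227.13 + 467.25 + 120.59 = 986.89
L = 1067.01 / 986.89 × 100 = 108.1184
Paasche component (current-period weights):
ΣP(t=1)Q(t=1) = 4.17×51 + 3.22×84 + 3.20×117 + 3.77×27 = 212.67 + 270.48 + 374.4 + 101.79 = 959.34
ΣP(t=1)Q(t=0) = 4.17×56 + 3.22×67 + 3.20×105 + 3.77×31 = 233.52 + 215.74 + 336 + 116.87 = 902.13
P = 959.34 / 902.13 × 100 = 106.3417
Fisher = √(L × P) = √(108.1184 × 106.3417) = 107.2264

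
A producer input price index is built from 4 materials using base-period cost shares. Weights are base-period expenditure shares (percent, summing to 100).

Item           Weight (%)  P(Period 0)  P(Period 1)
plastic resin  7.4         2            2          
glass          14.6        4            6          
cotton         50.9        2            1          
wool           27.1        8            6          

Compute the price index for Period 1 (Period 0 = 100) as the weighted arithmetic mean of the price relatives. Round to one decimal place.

75.1

plastic resin: 7.4 × (2/2) = 7.4 × 1.000000 = 7.4000
glass: 14.6 × (6/4) = 14.6 × 1.500000 = 21.9000
cotton: 50.9 × (1/2) = 50.9 × 0.500000 = 25.4500
wool: 27.1 × (6/8) = 27.1 × 0.750000 = 20.3250
Index = Σ wᵢ·(p₁ᵢ/p₀ᵢ) = 7.4000 + 21.9000 + 25.4500 + 20.3250 = 75.0750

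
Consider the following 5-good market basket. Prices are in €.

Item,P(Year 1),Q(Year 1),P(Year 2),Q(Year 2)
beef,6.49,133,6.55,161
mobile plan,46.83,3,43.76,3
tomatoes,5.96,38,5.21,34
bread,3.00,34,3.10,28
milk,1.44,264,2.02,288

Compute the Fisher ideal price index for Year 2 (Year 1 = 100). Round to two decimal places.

107.54

Laspeyres component (base-period weights):
ΣP(Year 2)Q(Year 1) = 6.55×133 + 43.76×3 + 5.21×38 + 3.10×34 + 2.02×264 = 871.15 + 131.28 + 197.98 + 105.4 + 533.28 = 1839.09
ΣP(Year 1)Q(Year 1) = 6.49×133 + 46.83×3 + 5.96×38 + 3.00×34 + 1.44×264 = 863.17 + 140.49 + 226.48 + 102 + 380.16 = 1712.3
L = 1839.09 / 1712.3 × 100 = 107.4047
Paasche component (current-period weights):
ΣP(Year 2)Q(Year 2) = 6.55×161 + 43.76×3 + 5.21×34 + 3.10×28 + 2.02×288 = 1054.55 + 131.28 + 177.14 + 86.8 + 581.76 = 2031.53
ΣP(Year 1)Q(Year 2) = 6.49×161 + 46.83×3 + 5.96×34 + 3.00×28 + 1.44×288 = 1044.89 + 140.49 + 202.64 + 84 + 414.72 = 1886.74
P = 2031.53 / 1886.74 × 100 = 107.6741
Fisher = √(L × P) = √(107.4047 × 107.6741) = 107.5393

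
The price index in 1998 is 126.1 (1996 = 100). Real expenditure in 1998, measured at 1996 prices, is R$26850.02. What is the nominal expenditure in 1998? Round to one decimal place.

Nominal = Real × (Index/100) = 26850.02 × (126.1/100)
        = 26850.02 × 1.261 = 33857.8752

33857.9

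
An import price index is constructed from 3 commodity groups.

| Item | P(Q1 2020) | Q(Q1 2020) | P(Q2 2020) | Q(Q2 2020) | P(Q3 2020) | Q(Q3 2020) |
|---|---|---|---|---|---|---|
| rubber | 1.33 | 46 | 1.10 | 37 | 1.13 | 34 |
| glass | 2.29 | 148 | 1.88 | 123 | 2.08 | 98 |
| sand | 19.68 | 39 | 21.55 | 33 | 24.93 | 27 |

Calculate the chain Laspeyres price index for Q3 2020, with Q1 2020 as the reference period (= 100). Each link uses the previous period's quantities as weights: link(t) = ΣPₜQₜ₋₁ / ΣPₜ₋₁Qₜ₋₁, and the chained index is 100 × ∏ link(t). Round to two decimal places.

114.12

Link Q1 2020→Q2 2020:
ΣP(Q2 2020)Q(Q1 2020) = 1.10×46 + 1.88×148 + 21.55×39 = 50.6 + 278.24 + 840.45 = 1169.29
ΣP(Q1 2020)Q(Q1 2020) = 1.33×46 + 2.29×148 + 19.68×39 = 61.18 + 338.92 + 767.52 = 1167.62
link = 1169.29/1167.62 = 1.001430
Link Q2 2020→Q3 2020:
ΣP(Q3 2020)Q(Q2 2020) = 1.13×37 + 2.08×123 + 24.93×33 = 41.81 + 255.84 + 822.69 = 1120.34
ΣP(Q2 2020)Q(Q2 2020) = 1.10×37 + 1.88×123 + 21.55×33 = 40.7 + 231.24 + 711.15 = 983.09
link = 1120.34/983.09 = 1.139611
Chained index = 100 × 1.001430 × 1.139611 = 114.1241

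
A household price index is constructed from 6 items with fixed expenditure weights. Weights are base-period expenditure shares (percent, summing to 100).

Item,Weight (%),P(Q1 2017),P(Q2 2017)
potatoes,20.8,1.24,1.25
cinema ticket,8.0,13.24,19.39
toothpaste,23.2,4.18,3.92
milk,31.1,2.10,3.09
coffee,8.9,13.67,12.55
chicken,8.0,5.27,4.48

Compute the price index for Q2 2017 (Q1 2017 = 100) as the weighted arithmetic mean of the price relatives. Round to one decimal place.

potatoes: 20.8 × (1.25/1.24) = 20.8 × 1.008065 = 20.9677
cinema ticket: 8.0 × (19.39/13.24) = 8.0 × 1.464502 = 11.7160
toothpaste: 23.2 × (3.92/4.18) = 23.2 × 0.937799 = 21.7569
milk: 31.1 × (3.09/2.10) = 31.1 × 1.471429 = 45.7614
coffee: 8.9 × (12.55/13.67) = 8.9 × 0.918069 = 8.1708
chicken: 8.0 × (4.48/5.27) = 8.0 × 0.850095 = 6.8008
Index = Σ wᵢ·(p₁ᵢ/p₀ᵢ) = 20.9677 + 11.7160 + 21.7569 + 45.7614 + 8.1708 + 6.8008 = 115.1737

115.2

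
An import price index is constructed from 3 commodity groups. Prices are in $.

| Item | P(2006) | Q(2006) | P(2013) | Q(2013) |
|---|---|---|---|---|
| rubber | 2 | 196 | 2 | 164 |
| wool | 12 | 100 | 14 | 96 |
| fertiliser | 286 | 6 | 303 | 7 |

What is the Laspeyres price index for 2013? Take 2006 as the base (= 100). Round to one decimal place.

109.1

Laspeyres price index uses base-period quantities as weights.
ΣP(2013)·Q(2006) = 2×196 + 14×100 + 303×6 = 392 + 1400 + 1818 = 3610
ΣP(2006)·Q(2006) = 2×196 + 12×100 + 286×6 = 392 + 1200 + 1716 = 3308
Index = 3610 / 3308 × 100 = 109.1294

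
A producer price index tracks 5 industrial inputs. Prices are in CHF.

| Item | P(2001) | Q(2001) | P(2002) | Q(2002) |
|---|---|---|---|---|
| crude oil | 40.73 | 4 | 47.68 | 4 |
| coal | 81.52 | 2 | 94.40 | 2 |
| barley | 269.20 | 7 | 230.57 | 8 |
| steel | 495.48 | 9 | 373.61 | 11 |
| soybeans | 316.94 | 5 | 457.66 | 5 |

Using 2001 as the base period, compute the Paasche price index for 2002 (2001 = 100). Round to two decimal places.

Paasche price index uses current-period quantities as weights.
ΣP(2002)·Q(2002) = 47.68×4 + 94.40×2 + 230.57×8 + 373.61×11 + 457.66×5 = 190.72 + 188.8 + 1844.56 + 4109.71 + 2288.3 = 8622.09
ΣP(2001)·Q(2002) = 40.73×4 + 81.52×2 + 269.20×8 + 495.48×11 + 316.94×5 = 162.92 + 163.04 + 2153.6 + 5450.28 + 1584.7 = 9514.54
Index = 8622.09 / 9514.54 × 100 = 90.6201

90.62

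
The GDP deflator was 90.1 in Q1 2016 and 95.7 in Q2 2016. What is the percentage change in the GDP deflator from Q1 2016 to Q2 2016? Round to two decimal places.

Change = (95.7 − 90.1) / 90.1 × 100
       = 5.6 / 90.1 × 100 = 6.2153%

6.22%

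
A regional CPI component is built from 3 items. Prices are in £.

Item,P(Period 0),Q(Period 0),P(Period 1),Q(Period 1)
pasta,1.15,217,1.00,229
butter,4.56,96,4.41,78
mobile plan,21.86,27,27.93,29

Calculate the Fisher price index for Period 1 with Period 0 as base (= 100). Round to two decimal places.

Laspeyres component (base-period weights):
ΣP(Period 1)Q(Period 0) = 1.00×217 + 4.41×96 + 27.93×27 = 217 + 423.36 + 754.11 = 1394.47
ΣP(Period 0)Q(Period 0) = 1.15×217 + 4.56×96 + 21.86×27 = 249.55 + 437.76 + 590.22 = 1277.53
L = 1394.47 / 1277.53 × 100 = 109.1536
Paasche component (current-period weights):
ΣP(Period 1)Q(Period 1) = 1.00×229 + 4.41×78 + 27.93×29 = 229 + 343.98 + 809.97 = 1382.95
ΣP(Period 0)Q(Period 1) = 1.15×229 + 4.56×78 + 21.86×29 = 263.35 + 355.68 + 633.94 = 1252.97
P = 1382.95 / 1252.97 × 100 = 110.3738
Fisher = √(L × P) = √(109.1536 × 110.3738) = 109.7620

109.76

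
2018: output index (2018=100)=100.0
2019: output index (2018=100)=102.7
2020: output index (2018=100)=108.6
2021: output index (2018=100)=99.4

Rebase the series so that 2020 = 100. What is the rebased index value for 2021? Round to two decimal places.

91.53

Rebased(2021) = 99.4 / 108.6 × 100 = 91.5285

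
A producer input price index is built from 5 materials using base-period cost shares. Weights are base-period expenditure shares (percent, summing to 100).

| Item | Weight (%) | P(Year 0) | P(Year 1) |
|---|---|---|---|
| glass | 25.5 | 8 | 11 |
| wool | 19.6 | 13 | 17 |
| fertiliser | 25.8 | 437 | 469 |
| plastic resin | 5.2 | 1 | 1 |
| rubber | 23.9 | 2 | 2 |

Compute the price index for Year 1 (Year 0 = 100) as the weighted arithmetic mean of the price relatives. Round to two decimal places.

117.48

glass: 25.5 × (11/8) = 25.5 × 1.375000 = 35.0625
wool: 19.6 × (17/13) = 19.6 × 1.307692 = 25.6308
fertiliser: 25.8 × (469/437) = 25.8 × 1.073227 = 27.6892
plastic resin: 5.2 × (1/1) = 5.2 × 1.000000 = 5.2000
rubber: 23.9 × (2/2) = 23.9 × 1.000000 = 23.9000
Index = Σ wᵢ·(p₁ᵢ/p₀ᵢ) = 35.0625 + 25.6308 + 27.6892 + 5.2000 + 23.9000 = 117.4825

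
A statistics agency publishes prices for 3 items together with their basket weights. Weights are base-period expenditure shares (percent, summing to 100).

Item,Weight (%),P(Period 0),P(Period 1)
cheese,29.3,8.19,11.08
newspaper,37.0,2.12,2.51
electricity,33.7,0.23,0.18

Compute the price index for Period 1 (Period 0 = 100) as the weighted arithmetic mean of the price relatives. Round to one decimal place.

cheese: 29.3 × (11.08/8.19) = 29.3 × 1.352869 = 39.6391
newspaper: 37.0 × (2.51/2.12) = 37.0 × 1.183962 = 43.8066
electricity: 33.7 × (0.18/0.23) = 33.7 × 0.782609 = 26.3739
Index = Σ wᵢ·(p₁ᵢ/p₀ᵢ) = 39.6391 + 43.8066 + 26.3739 = 109.8196

109.8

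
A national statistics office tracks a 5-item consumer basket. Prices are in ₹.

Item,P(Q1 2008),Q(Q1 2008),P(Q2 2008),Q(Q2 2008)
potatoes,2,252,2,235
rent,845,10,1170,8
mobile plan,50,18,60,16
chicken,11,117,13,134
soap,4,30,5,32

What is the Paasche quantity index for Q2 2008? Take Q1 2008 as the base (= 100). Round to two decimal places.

84.87

Paasche quantity index uses current-period prices as weights.
ΣP(Q2 2008)·Q(Q2 2008) = 2×235 + 1170×8 + 60×16 + 13×134 + 5×32 = 470 + 9360 + 960 + 1742 + 160 = 12692
ΣP(Q2 2008)·Q(Q1 2008) = 2×252 + 1170×10 + 60×18 + 13×117 + 5×30 = 504 + 11700 + 1080 + 1521 + 150 = 14955
Index = 12692 / 14955 × 100 = 84.8679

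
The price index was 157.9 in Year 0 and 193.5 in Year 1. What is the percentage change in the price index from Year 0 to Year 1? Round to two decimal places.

Change = (193.5 − 157.9) / 157.9 × 100
       = 35.6 / 157.9 × 100 = 22.5459%

22.55%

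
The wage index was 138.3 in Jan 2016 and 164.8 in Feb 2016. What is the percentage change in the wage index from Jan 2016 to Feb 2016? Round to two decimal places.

19.16%

Change = (164.8 − 138.3) / 138.3 × 100
       = 26.5 / 138.3 × 100 = 19.1612%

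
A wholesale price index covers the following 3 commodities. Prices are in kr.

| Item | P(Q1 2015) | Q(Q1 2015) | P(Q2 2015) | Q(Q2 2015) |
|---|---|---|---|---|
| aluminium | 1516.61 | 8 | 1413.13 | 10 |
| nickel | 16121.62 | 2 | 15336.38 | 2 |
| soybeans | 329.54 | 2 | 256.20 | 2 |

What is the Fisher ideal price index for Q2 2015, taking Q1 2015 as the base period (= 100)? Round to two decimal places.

94.31

Laspeyres component (base-period weights):
ΣP(Q2 2015)Q(Q1 2015) = 1413.13×8 + 15336.38×2 + 256.20×2 = 11305.04 + 30672.76 + 512.4 = 42490.2
ΣP(Q1 2015)Q(Q1 2015) = 1516.61×8 + 16121.62×2 + 329.54×2 = 12132.88 + 32243.24 + 659.08 = 45035.2
L = 42490.2 / 45035.2 × 100 = 94.3489
Paasche component (current-period weights):
ΣP(Q2 2015)Q(Q2 2015) = 1413.13×10 + 15336.38×2 + 256.20×2 = 14131.3 + 30672.76 + 512.4 = 45316.46
ΣP(Q1 2015)Q(Q2 2015) = 1516.61×10 + 16121.62×2 + 329.54×2 = 15166.1 + 32243.24 + 659.08 = 48068.42
P = 45316.46 / 48068.42 × 100 = 94.2749
Fisher = √(L × P) = √(94.3489 × 94.2749) = 94.3119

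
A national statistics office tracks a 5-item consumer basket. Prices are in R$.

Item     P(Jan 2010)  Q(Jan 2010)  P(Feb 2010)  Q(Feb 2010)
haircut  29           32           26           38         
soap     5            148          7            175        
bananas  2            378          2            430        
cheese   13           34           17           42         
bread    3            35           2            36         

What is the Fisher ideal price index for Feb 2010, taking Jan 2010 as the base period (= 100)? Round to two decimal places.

Laspeyres component (base-period weights):
ΣP(Feb 2010)Q(Jan 2010) = 26×32 + 7×148 + 2×378 + 17×34 + 2×35 = 832 + 1036 + 756 + 578 + 70 = 3272
ΣP(Jan 2010)Q(Jan 2010) = 29×32 + 5×148 + 2×378 + 13×34 + 3×35 = 928 + 740 + 756 + 442 + 105 = 2971
L = 3272 / 2971 × 100 = 110.1313
Paasche component (current-period weights):
ΣP(Feb 2010)Q(Feb 2010) = 26×38 + 7×175 + 2×430 + 17×42 + 2×36 = 988 + 1225 + 860 + 714 + 72 = 3859
ΣP(Jan 2010)Q(Feb 2010) = 29×38 + 5×175 + 2×430 + 13×42 + 3×36 = 1102 + 875 + 860 + 546 + 108 = 3491
P = 3859 / 3491 × 100 = 110.5414
Fisher = √(L × P) = √(110.1313 × 110.5414) = 110.3361

110.34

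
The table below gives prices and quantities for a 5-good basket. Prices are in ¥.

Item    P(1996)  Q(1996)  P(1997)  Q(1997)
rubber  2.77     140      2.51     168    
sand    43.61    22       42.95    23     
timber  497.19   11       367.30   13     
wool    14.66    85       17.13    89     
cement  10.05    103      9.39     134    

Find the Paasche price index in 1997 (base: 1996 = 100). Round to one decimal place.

Paasche price index uses current-period quantities as weights.
ΣP(1997)·Q(1997) = 2.51×168 + 42.95×23 + 367.30×13 + 17.13×89 + 9.39×134 = 421.68 + 987.85 + 4774.9 + 1524.57 + 1258.26 = 8967.26
ΣP(1996)·Q(1997) = 2.77×168 + 43.61×23 + 497.19×13 + 14.66×89 + 10.05×134 = 465.36 + 1003.03 + 6463.47 + 1304.74 + 1346.7 = 10583.3
Index = 8967.26 / 10583.3 × 100 = 84.7303

84.7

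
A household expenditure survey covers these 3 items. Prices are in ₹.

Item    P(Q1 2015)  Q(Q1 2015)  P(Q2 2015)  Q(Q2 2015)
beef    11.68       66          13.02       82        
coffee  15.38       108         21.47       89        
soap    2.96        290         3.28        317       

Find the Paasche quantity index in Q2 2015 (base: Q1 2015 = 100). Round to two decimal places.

Paasche quantity index uses current-period prices as weights.
ΣP(Q2 2015)·Q(Q2 2015) = 13.02×82 + 21.47×89 + 3.28×317 = 1067.64 + 1910.83 + 1039.76 = 4018.23
ΣP(Q2 2015)·Q(Q1 2015) = 13.02×66 + 21.47×108 + 3.28×290 = 859.32 + 2318.76 + 951.2 = 4129.28
Index = 4018.23 / 4129.28 × 100 = 97.3107

97.31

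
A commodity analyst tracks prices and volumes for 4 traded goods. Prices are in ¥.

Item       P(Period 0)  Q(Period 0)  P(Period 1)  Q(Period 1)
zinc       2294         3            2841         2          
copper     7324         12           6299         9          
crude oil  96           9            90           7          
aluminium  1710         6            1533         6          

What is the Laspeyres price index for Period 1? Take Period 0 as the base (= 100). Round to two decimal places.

Laspeyres price index uses base-period quantities as weights.
ΣP(Period 1)·Q(Period 0) = 2841×3 + 6299×12 + 90×9 + 1533×6 = 8523 + 75588 + 810 + 9198 = 94119
ΣP(Period 0)·Q(Period 0) = 2294×3 + 7324×12 + 96×9 + 1710×6 = 6882 + 87888 + 864 + 10260 = 105894
Index = 94119 / 105894 × 100 = 88.8804

88.88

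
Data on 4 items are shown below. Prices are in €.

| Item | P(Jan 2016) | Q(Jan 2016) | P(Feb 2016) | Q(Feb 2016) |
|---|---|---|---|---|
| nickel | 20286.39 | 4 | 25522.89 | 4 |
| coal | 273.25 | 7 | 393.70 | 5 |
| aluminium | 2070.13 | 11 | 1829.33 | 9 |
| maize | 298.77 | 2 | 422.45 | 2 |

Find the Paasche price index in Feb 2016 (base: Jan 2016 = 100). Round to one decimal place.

119.3

Paasche price index uses current-period quantities as weights.
ΣP(Feb 2016)·Q(Feb 2016) = 25522.89×4 + 393.70×5 + 1829.33×9 + 422.45×2 = 102091.56 + 1968.5 + 16463.97 + 844.9 = 121368.93
ΣP(Jan 2016)·Q(Feb 2016) = 20286.39×4 + 273.25×5 + 2070.13×9 + 298.77×2 = 81145.56 + 1366.25 + 18631.17 + 597.54 = 101740.52
Index = 121368.93 / 101740.52 × 100 = 119.2926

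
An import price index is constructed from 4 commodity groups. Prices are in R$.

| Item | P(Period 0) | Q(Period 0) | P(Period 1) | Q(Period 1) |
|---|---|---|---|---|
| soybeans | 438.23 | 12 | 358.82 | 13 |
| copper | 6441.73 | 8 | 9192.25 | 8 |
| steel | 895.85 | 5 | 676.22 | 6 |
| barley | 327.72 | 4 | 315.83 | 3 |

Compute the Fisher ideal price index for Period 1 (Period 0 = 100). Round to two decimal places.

Laspeyres component (base-period weights):
ΣP(Period 1)Q(Period 0) = 358.82×12 + 9192.25×8 + 676.22×5 + 315.83×4 = 4305.84 + 73538 + 3381.1 + 1263.32 = 82488.26
ΣP(Period 0)Q(Period 0) = 438.23×12 + 6441.73×8 + 895.85×5 + 327.72×4 = 5258.76 + 51533.84 + 4479.25 + 1310.88 = 62582.73
L = 82488.26 / 62582.73 × 100 = 131.8067
Paasche component (current-period weights):
ΣP(Period 1)Q(Period 1) = 358.82×13 + 9192.25×8 + 676.22×6 + 315.83×3 = 4664.66 + 73538 + 4057.32 + 947.49 = 83207.47
ΣP(Period 0)Q(Period 1) = 438.23×13 + 6441.73×8 + 895.85×6 + 327.72×3 = 5696.99 + 51533.84 + 5375.1 + 983.16 = 63589.09
P = 83207.47 / 63589.09 × 100 = 130.8518
Fisher = √(L × P) = √(131.8067 × 130.8518) = 131.3284

131.33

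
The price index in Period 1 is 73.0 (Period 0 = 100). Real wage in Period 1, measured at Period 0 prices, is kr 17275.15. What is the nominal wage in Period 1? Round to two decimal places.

12610.86

Nominal = Real × (Index/100) = 17275.15 × (73.0/100)
        = 17275.15 × 0.730 = 12610.8595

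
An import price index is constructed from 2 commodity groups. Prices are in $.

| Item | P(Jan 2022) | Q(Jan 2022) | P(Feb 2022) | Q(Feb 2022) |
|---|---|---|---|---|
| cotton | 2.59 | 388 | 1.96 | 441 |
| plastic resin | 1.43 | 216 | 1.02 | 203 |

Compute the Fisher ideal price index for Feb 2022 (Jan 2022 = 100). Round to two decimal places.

74.72

Laspeyres component (base-period weights):
ΣP(Feb 2022)Q(Jan 2022) = 1.96×388 + 1.02×216 = 760.48 + 220.32 = 980.8
ΣP(Jan 2022)Q(Jan 2022) = 2.59×388 + 1.43×216 = 1004.92 + 308.88 = 1313.8
L = 980.8 / 1313.8 × 100 = 74.6537
Paasche component (current-period weights):
ΣP(Feb 2022)Q(Feb 2022) = 1.96×441 + 1.02×203 = 864.36 + 207.06 = 1071.42
ΣP(Jan 2022)Q(Feb 2022) = 2.59×441 + 1.43×203 = 1142.19 + 290.29 = 1432.48
P = 1071.42 / 1432.48 × 100 = 74.7948
Fisher = √(L × P) = √(74.6537 × 74.7948) = 74.7242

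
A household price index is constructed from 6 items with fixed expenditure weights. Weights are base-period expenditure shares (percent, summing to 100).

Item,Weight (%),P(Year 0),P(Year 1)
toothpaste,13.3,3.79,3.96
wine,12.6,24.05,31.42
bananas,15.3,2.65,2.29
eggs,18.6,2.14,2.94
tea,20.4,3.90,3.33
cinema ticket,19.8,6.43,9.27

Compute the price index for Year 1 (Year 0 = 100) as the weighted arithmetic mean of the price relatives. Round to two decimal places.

toothpaste: 13.3 × (3.96/3.79) = 13.3 × 1.044855 = 13.8966
wine: 12.6 × (31.42/24.05) = 12.6 × 1.306445 = 16.4612
bananas: 15.3 × (2.29/2.65) = 15.3 × 0.864151 = 13.2215
eggs: 18.6 × (2.94/2.14) = 18.6 × 1.373832 = 25.5533
tea: 20.4 × (3.33/3.90) = 20.4 × 0.853846 = 17.4185
cinema ticket: 19.8 × (9.27/6.43) = 19.8 × 1.441680 = 28.5453
Index = Σ wᵢ·(p₁ᵢ/p₀ᵢ) = 13.8966 + 16.4612 + 13.2215 + 25.5533 + 17.4185 + 28.5453 = 115.0963

115.10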